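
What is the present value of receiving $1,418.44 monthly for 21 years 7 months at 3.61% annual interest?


Present value of an ordinary annuity: PV = PMT × (1 − (1 + r)^(−n)) / r
Monthly rate r = 0.0361/12 ≈ 0.00300833, n = 259
PV = $1,418.44 × (1 − (1 + 0.0361/12)^(−259)) / (0.0361/12)
PV = $1,418.44 × 179.724454
PV = $254,928.35

PV = PMT × (1-(1+r)^(-n))/r = $254,928.35


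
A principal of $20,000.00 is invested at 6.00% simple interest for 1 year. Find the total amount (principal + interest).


Total amount formula: A = P(1 + rt) = P + P·r·t
Interest: I = P × r × t = $20,000.00 × 0.06 × 1 = $1,200.00
A = P + I = $20,000.00 + $1,200.00 = $21,200.00

A = P + I = P(1 + rt) = $21,200.00


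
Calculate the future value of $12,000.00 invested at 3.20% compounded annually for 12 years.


Compound interest formula: A = P(1 + r/n)^(nt)
A = $12,000.00 × (1 + 0.032/1)^(1 × 12)
Growth factor: (1 + 0.032/1)^12 = 1.459340
A = $12,000.00 × 1.459340
A = $17,512.08

A = P(1 + r/n)^(nt) = $17,512.08


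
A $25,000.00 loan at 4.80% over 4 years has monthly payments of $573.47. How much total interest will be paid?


Total paid over the life of the loan = PMT × n.
Total paid = $573.47 × 48 = $27,526.56
Total interest = total paid − principal = $27,526.56 − $25,000.00 = $2,526.56

Total interest = (PMT × n) - PV = $2,526.56


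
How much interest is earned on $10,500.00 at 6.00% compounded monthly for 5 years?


Compound interest earned = final amount − principal.
A = P(1 + r/n)^(nt) = $10,500.00 × (1 + 0.06/12)^(12 × 5) = $14,162.93
Interest = A − P = $14,162.93 − $10,500.00 = $3,662.93

Interest = A - P = $3,662.93


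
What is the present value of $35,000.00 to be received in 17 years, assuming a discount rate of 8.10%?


Present value formula: PV = FV / (1 + r)^t
PV = $35,000.00 / (1 + 0.081)^17
PV = $35,000.00 / 3.758692
PV = $9,311.75

PV = FV / (1 + r)^t = $9,311.75


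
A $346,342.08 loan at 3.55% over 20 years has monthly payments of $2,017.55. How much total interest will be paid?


Total paid over the life of the loan = PMT × n.
Total paid = $2,017.55 × 240 = $484,212.00
Total interest = total paid − principal = $484,212.00 − $346,342.08 = $137,869.92

Total interest = (PMT × n) - PV = $137,869.92


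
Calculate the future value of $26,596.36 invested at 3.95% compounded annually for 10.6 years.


Compound interest formula: A = P(1 + r/n)^(nt)
A = $26,596.36 × (1 + 0.0395/1)^(1 × 10.6)
Growth factor: (1 + 0.0395/1)^10.6 = 1.5077857
A = $26,596.36 × 1.5077857
A = $40,101.61

A = P(1 + r/n)^(nt) = $40,101.61


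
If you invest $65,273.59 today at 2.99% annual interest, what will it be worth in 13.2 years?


Future value formula: FV = PV × (1 + r)^t
FV = $65,273.59 × (1 + 0.0299)^13.2
FV = $65,273.59 × 1.475349
FV = $96,301.33

FV = PV × (1 + r)^t = $96,301.33


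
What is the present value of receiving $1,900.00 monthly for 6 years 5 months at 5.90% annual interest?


Present value of an ordinary annuity: PV = PMT × (1 − (1 + r)^(−n)) / r
Monthly rate r = 0.059/12 ≈ 0.00491667, n = 77
PV = $1,900.00 × (1 − (1 + 0.059/12)^(−77)) / (0.059/12)
PV = $1,900.00 × 63.972921
PV = $121,548.55

PV = PMT × (1-(1+r)^(-n))/r = $121,548.55


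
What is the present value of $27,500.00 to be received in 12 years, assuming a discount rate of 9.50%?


Present value formula: PV = FV / (1 + r)^t
PV = $27,500.00 / (1 + 0.095)^12
PV = $27,500.00 / 2.971457
PV = $9,254.72

PV = FV / (1 + r)^t = $9,254.72


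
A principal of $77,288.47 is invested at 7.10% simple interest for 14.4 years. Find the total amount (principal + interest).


Total amount formula: A = P(1 + rt) = P + P·r·t
Interest: I = P × r × t = $77,288.47 × 0.071 × 14.4 = $79,019.73
A = P + I = $77,288.47 + $79,019.73 = $156,308.20

A = P + I = P(1 + rt) = $156,308.20


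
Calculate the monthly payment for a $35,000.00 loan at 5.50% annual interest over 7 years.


Loan payment formula: PMT = PV × r / (1 − (1 + r)^(−n))
Monthly rate r = 0.055/12 ≈ 0.00458333, n = 84 months
Denominator: 1 − (1 + 0.055/12)^(−84) = 0.318951
PMT = $35,000.00 × (0.055/12) / 0.318951
PMT = $502.95 per month

PMT = PV × r / (1-(1+r)^(-n)) = $502.95/month


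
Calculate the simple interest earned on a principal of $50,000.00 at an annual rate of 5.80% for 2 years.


Simple interest formula: I = P × r × t
I = $50,000.00 × 0.058 × 2
I = $5,800.00

I = P × r × t = $5,800.00


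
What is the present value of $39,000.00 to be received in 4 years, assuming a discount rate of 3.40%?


Present value formula: PV = FV / (1 + r)^t
PV = $39,000.00 / (1 + 0.034)^4
PV = $39,000.00 / 1.1430946
PV = $34,117.91

PV = FV / (1 + r)^t = $34,117.91


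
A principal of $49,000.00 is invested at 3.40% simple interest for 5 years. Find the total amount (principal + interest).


Total amount formula: A = P(1 + rt) = P + P·r·t
Interest: I = P × r × t = $49,000.00 × 0.034 × 5 = $8,330.00
A = P + I = $49,000.00 + $8,330.00 = $57,330.00

A = P + I = P(1 + rt) = $57,330.00


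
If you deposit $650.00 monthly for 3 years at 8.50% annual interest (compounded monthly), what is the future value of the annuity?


Future value of an ordinary annuity: FV = PMT × ((1 + r)^n − 1) / r
Monthly rate r = 0.085/12 ≈ 0.00708333, n = 36
FV = $650.00 × ((1 + 0.085/12)^36 − 1) / (0.085/12)
FV = $650.00 × 40.842659
FV = $26,547.73

FV = PMT × ((1+r)^n - 1)/r = $26,547.73


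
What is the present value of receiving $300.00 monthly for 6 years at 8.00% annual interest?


Present value of an ordinary annuity: PV = PMT × (1 − (1 + r)^(−n)) / r
Monthly rate r = 0.08/12 ≈ 0.00666667, n = 72
PV = $300.00 × (1 − (1 + 0.08/12)^(−72)) / (0.08/12)
PV = $300.00 × 57.034522
PV = $17,110.36

PV = PMT × (1-(1+r)^(-n))/r = $17,110.36


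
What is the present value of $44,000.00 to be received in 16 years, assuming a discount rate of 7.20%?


Present value formula: PV = FV / (1 + r)^t
PV = $44,000.00 / (1 + 0.072)^16
PV = $44,000.00 / 3.041701
PV = $14,465.59

PV = FV / (1 + r)^t = $14,465.59


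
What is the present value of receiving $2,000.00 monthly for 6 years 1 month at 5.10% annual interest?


Present value of an ordinary annuity: PV = PMT × (1 − (1 + r)^(−n)) / r
Monthly rate r = 0.051/12 = 0.00425, n = 73
PV = $2,000.00 × (1 − (1 + 0.051/12)^(−73)) / (0.051/12)
PV = $2,000.00 × 62.648038
PV = $125,296.08

PV = PMT × (1-(1+r)^(-n))/r = $125,296.08


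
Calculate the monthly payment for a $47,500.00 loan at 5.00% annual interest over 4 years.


Loan payment formula: PMT = PV × r / (1 − (1 + r)^(−n))
Monthly rate r = 0.05/12 ≈ 0.00416667, n = 48 months
Denominator: 1 − (1 + 0.05/12)^(−48) = 0.180929
PMT = $47,500.00 × (0.05/12) / 0.180929
PMT = $1,093.89 per month

PMT = PV × r / (1-(1+r)^(-n)) = $1,093.89/month


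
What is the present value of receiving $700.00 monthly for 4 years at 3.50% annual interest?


Present value of an ordinary annuity: PV = PMT × (1 − (1 + r)^(−n)) / r
Monthly rate r = 0.035/12 ≈ 0.00291667, n = 48
PV = $700.00 × (1 − (1 + 0.035/12)^(−48)) / (0.035/12)
PV = $700.00 × 44.730719
PV = $31,311.50

PV = PMT × (1-(1+r)^(-n))/r = $31,311.50


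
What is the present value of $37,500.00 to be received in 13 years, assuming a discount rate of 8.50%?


Present value formula: PV = FV / (1 + r)^t
PV = $37,500.00 / (1 + 0.085)^13
PV = $37,500.00 / 2.887930
PV = $12,985.08

PV = FV / (1 + r)^t = $12,985.08


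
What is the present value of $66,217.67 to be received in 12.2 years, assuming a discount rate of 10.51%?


Present value formula: PV = FV / (1 + r)^t
PV = $66,217.67 / (1 + 0.1051)^12.2
PV = $66,217.67 / 3.384537
PV = $19,564.76

PV = FV / (1 + r)^t = $19,564.76


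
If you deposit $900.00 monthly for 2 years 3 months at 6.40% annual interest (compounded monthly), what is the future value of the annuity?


Future value of an ordinary annuity: FV = PMT × ((1 + r)^n − 1) / r
Monthly rate r = 0.064/12 ≈ 0.00533333, n = 27
FV = $900.00 × ((1 + 0.064/12)^27 − 1) / (0.064/12)
FV = $900.00 × 28.957929
FV = $26,062.14

FV = PMT × ((1+r)^n - 1)/r = $26,062.14


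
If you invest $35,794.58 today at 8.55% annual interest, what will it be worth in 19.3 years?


Future value formula: FV = PV × (1 + r)^t
FV = $35,794.58 × (1 + 0.0855)^19.3
FV = $35,794.58 × 4.871421
FV = $174,370.47

FV = PV × (1 + r)^t = $174,370.47


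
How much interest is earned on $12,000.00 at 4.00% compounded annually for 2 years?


Compound interest earned = final amount − principal.
A = P(1 + r/n)^(nt) = $12,000.00 × (1 + 0.04/1)^(1 × 2) = $12,979.20
Interest = A − P = $12,979.20 − $12,000.00 = $979.20

Interest = A - P = $979.20


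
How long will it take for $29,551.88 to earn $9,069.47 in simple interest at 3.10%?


Rearrange the simple interest formula for t:
I = P × r × t  ⇒  t = I / (P × r)
t = $9,069.47 / ($29,551.88 × 0.031)
t = 9.9

t = I/(P×r) = 9.9 years


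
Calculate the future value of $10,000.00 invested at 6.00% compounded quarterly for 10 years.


Compound interest formula: A = P(1 + r/n)^(nt)
A = $10,000.00 × (1 + 0.06/4)^(4 × 10)
Growth factor: (1 + 0.06/4)^40 = 1.814018
A = $10,000.00 × 1.814018
A = $18,140.18

A = P(1 + r/n)^(nt) = $18,140.18


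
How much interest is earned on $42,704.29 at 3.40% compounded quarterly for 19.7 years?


Compound interest earned = final amount − principal.
A = P(1 + r/n)^(nt) = $42,704.29 × (1 + 0.034/4)^(4 × 19.7) = $83,201.78
Interest = A − P = $83,201.78 − $42,704.29 = $40,497.49

Interest = A - P = $40,497.49


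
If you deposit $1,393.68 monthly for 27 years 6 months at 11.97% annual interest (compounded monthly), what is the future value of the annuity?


Future value of an ordinary annuity: FV = PMT × ((1 + r)^n − 1) / r
Monthly rate r = 0.1197/12 = 0.009975, n = 330
FV = $1,393.68 × ((1 + 0.1197/12)^330 − 1) / (0.1197/12)
FV = $1,393.68 × 2551.867996
FV = $3,556,487.39

FV = PMT × ((1+r)^n - 1)/r = $3,556,487.39


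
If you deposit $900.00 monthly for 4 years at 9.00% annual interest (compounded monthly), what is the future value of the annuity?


Future value of an ordinary annuity: FV = PMT × ((1 + r)^n − 1) / r
Monthly rate r = 0.09/12 = 0.0075, n = 48
FV = $900.00 × ((1 + 0.09/12)^48 − 1) / (0.09/12)
FV = $900.00 × 57.520711
FV = $51,768.64

FV = PMT × ((1+r)^n - 1)/r = $51,768.64


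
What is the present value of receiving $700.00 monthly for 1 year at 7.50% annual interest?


Present value of an ordinary annuity: PV = PMT × (1 − (1 + r)^(−n)) / r
Monthly rate r = 0.075/12 = 0.00625, n = 12
PV = $700.00 × (1 − (1 + 0.075/12)^(−12)) / (0.075/12)
PV = $700.00 × 11.526392
PV = $8,068.47

PV = PMT × (1-(1+r)^(-n))/r = $8,068.47


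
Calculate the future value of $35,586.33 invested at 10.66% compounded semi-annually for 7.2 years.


Compound interest formula: A = P(1 + r/n)^(nt)
A = $35,586.33 × (1 + 0.1066/2)^(2 × 7.2)
Growth factor: (1 + 0.1066/2)^14.4 = 2.112273
A = $35,586.33 × 2.112273
A = $75,168.04

A = P(1 + r/n)^(nt) = $75,168.04


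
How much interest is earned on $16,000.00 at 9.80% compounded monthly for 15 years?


Compound interest earned = final amount − principal.
A = P(1 + r/n)^(nt) = $16,000.00 × (1 + 0.098/12)^(12 × 15) = $69,173.56
Interest = A − P = $69,173.56 − $16,000.00 = $53,173.56

Interest = A - P = $53,173.56


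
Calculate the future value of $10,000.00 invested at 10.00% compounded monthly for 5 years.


Compound interest formula: A = P(1 + r/n)^(nt)
A = $10,000.00 × (1 + 0.1/12)^(12 × 5)
Growth factor: (1 + 0.1/12)^60 = 1.645309
A = $10,000.00 × 1.645309
A = $16,453.09

A = P(1 + r/n)^(nt) = $16,453.09


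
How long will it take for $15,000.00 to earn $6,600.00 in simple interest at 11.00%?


Rearrange the simple interest formula for t:
I = P × r × t  ⇒  t = I / (P × r)
t = $6,600.00 / ($15,000.00 × 0.11)
t = 4

t = I/(P×r) = 4 years


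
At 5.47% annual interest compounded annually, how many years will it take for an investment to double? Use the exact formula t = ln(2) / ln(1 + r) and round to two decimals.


Doubling condition: (1 + r)^t = 2
Take ln of both sides: t × ln(1 + r) = ln(2)
t = ln(2) / ln(1 + r)
t = 0.693147 / 0.053256
t = 13.02

t = ln(2) / ln(1 + r) = 13.02 years


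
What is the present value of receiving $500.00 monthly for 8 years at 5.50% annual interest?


Present value of an ordinary annuity: PV = PMT × (1 − (1 + r)^(−n)) / r
Monthly rate r = 0.055/12 ≈ 0.00458333, n = 96
PV = $500.00 × (1 − (1 + 0.055/12)^(−96)) / (0.055/12)
PV = $500.00 × 77.523453
PV = $38,761.73

PV = PMT × (1-(1+r)^(-n))/r = $38,761.73


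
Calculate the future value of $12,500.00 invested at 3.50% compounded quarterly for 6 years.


Compound interest formula: A = P(1 + r/n)^(nt)
A = $12,500.00 × (1 + 0.035/4)^(4 × 6)
Growth factor: (1 + 0.035/4)^24 = 1.232552
A = $12,500.00 × 1.232552
A = $15,406.90

A = P(1 + r/n)^(nt) = $15,406.90


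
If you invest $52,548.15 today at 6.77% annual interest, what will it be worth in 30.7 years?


Future value formula: FV = PV × (1 + r)^t
FV = $52,548.15 × (1 + 0.0677)^30.7
FV = $52,548.15 × 7.4712239
FV = $392,598.99

FV = PV × (1 + r)^t = $392,598.99


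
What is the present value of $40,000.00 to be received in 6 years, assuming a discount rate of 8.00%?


Present value formula: PV = FV / (1 + r)^t
PV = $40,000.00 / (1 + 0.08)^6
PV = $40,000.00 / 1.586874
PV = $25,206.79

PV = FV / (1 + r)^t = $25,206.79


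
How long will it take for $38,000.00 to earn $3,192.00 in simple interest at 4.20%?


Rearrange the simple interest formula for t:
I = P × r × t  ⇒  t = I / (P × r)
t = $3,192.00 / ($38,000.00 × 0.042)
t = 2

t = I/(P×r) = 2 years


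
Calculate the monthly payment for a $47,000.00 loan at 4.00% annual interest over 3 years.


Loan payment formula: PMT = PV × r / (1 − (1 + r)^(−n))
Monthly rate r = 0.04/12 ≈ 0.00333333, n = 36 months
Denominator: 1 − (1 + 0.04/12)^(−36) = 0.1129026
PMT = $47,000.00 × (0.04/12) / 0.1129026
PMT = $1,387.63 per month

PMT = PV × r / (1-(1+r)^(-n)) = $1,387.63/month


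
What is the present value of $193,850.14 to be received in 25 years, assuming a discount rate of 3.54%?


Present value formula: PV = FV / (1 + r)^t
PV = $193,850.14 / (1 + 0.0354)^25
PV = $193,850.14 / 2.3861845
PV = $81,238.54

PV = FV / (1 + r)^t = $81,238.54


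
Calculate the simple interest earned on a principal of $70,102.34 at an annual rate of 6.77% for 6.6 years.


Simple interest formula: I = P × r × t
I = $70,102.34 × 0.0677 × 6.6
I = $31,323.13

I = P × r × t = $31,323.13


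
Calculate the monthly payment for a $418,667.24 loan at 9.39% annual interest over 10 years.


Loan payment formula: PMT = PV × r / (1 − (1 + r)^(−n))
Monthly rate r = 0.0939/12 = 0.007825, n = 120 months
Denominator: 1 − (1 + 0.0939/12)^(−120) = 0.607550
PMT = $418,667.24 × (0.0939/12) / 0.607550
PMT = $5,392.27 per month

PMT = PV × r / (1-(1+r)^(-n)) = $5,392.27/month


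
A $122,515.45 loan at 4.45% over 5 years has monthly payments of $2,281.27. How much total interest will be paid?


Total paid over the life of the loan = PMT × n.
Total paid = $2,281.27 × 60 = $136,876.20
Total interest = total paid − principal = $136,876.20 − $122,515.45 = $14,360.75

Total interest = (PMT × n) - PV = $14,360.75


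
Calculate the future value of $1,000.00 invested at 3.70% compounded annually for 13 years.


Compound interest formula: A = P(1 + r/n)^(nt)
A = $1,000.00 × (1 + 0.037/1)^(1 × 13)
Growth factor: (1 + 0.037/1)^13 = 1.603703
A = $1,000.00 × 1.603703
A = $1,603.70

A = P(1 + r/n)^(nt) = $1,603.70


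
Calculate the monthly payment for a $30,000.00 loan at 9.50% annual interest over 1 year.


Loan payment formula: PMT = PV × r / (1 − (1 + r)^(−n))
Monthly rate r = 0.095/12 ≈ 0.00791667, n = 12 months
Denominator: 1 − (1 + 0.095/12)^(−12) = 0.0902868
PMT = $30,000.00 × (0.095/12) / 0.0902868
PMT = $2,630.51 per month

PMT = PV × r / (1-(1+r)^(-n)) = $2,630.51/month


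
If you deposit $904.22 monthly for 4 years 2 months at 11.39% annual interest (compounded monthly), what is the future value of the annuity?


Future value of an ordinary annuity: FV = PMT × ((1 + r)^n − 1) / r
Monthly rate r = 0.1139/12 ≈ 0.00949167, n = 50
FV = $904.22 × ((1 + 0.1139/12)^50 − 1) / (0.1139/12)
FV = $904.22 × 63.608522
FV = $57,516.10

FV = PMT × ((1+r)^n - 1)/r = $57,516.10


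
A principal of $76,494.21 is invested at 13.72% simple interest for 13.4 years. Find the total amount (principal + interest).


Total amount formula: A = P(1 + rt) = P + P·r·t
Interest: I = P × r × t = $76,494.21 × 0.1372 × 13.4 = $140,633.08
A = P + I = $76,494.21 + $140,633.08 = $217,127.29

A = P + I = P(1 + rt) = $217,127.29


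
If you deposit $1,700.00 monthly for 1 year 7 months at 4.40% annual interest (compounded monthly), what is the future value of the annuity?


Future value of an ordinary annuity: FV = PMT × ((1 + r)^n − 1) / r
Monthly rate r = 0.044/12 ≈ 0.00366667, n = 19
FV = $1,700.00 × ((1 + 0.044/12)^19 − 1) / (0.044/12)
FV = $1,700.00 × 19.640221
FV = $33,388.38

FV = PMT × ((1+r)^n - 1)/r = $33,388.38


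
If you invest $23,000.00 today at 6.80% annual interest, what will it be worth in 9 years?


Future value formula: FV = PV × (1 + r)^t
FV = $23,000.00 × (1 + 0.068)^9
FV = $23,000.00 × 1.807762
FV = $41,578.53

FV = PV × (1 + r)^t = $41,578.53


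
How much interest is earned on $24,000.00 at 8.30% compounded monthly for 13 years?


Compound interest earned = final amount − principal.
A = P(1 + r/n)^(nt) = $24,000.00 × (1 + 0.083/12)^(12 × 13) = $70,339.91
Interest = A − P = $70,339.91 − $24,000.00 = $46,339.91

Interest = A - P = $46,339.91


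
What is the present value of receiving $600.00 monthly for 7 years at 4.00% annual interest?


Present value of an ordinary annuity: PV = PMT × (1 − (1 + r)^(−n)) / r
Monthly rate r = 0.04/12 ≈ 0.00333333, n = 84
PV = $600.00 × (1 − (1 + 0.04/12)^(−84)) / (0.04/12)
PV = $600.00 × 73.159278
PV = $43,895.57

PV = PMT × (1-(1+r)^(-n))/r = $43,895.57


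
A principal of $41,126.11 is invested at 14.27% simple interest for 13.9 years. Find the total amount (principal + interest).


Total amount formula: A = P(1 + rt) = P + P·r·t
Interest: I = P × r × t = $41,126.11 × 0.1427 × 13.9 = $81,574.87
A = P + I = $41,126.11 + $81,574.87 = $122,700.98

A = P + I = P(1 + rt) = $122,700.98


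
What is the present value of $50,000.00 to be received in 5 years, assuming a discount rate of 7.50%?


Present value formula: PV = FV / (1 + r)^t
PV = $50,000.00 / (1 + 0.075)^5
PV = $50,000.00 / 1.4356293
PV = $34,827.93

PV = FV / (1 + r)^t = $34,827.93


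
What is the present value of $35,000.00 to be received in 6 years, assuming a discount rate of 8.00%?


Present value formula: PV = FV / (1 + r)^t
PV = $35,000.00 / (1 + 0.08)^6
PV = $35,000.00 / 1.586874
PV = $22,055.94

PV = FV / (1 + r)^t = $22,055.94


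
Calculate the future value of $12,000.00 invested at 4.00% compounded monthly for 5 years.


Compound interest formula: A = P(1 + r/n)^(nt)
A = $12,000.00 × (1 + 0.04/12)^(12 × 5)
Growth factor: (1 + 0.04/12)^60 = 1.220997
A = $12,000.00 × 1.220997
A = $14,651.96

A = P(1 + r/n)^(nt) = $14,651.96


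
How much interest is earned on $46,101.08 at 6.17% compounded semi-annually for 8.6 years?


Compound interest earned = final amount − principal.
A = P(1 + r/n)^(nt) = $46,101.08 × (1 + 0.0617/2)^(2 × 8.6) = $77,745.14
Interest = A − P = $77,745.14 − $46,101.08 = $31,644.06

Interest = A - P = $31,644.06


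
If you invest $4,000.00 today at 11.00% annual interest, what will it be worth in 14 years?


Future value formula: FV = PV × (1 + r)^t
FV = $4,000.00 × (1 + 0.11)^14
FV = $4,000.00 × 4.310441
FV = $17,241.76

FV = PV × (1 + r)^t = $17,241.76


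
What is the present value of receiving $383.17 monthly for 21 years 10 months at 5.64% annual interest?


Present value of an ordinary annuity: PV = PMT × (1 − (1 + r)^(−n)) / r
Monthly rate r = 0.0564/12 = 0.0047, n = 262
PV = $383.17 × (1 − (1 + 0.0564/12)^(−262)) / (0.0564/12)
PV = $383.17 × 150.483642
PV = $57,660.82

PV = PMT × (1-(1+r)^(-n))/r = $57,660.82


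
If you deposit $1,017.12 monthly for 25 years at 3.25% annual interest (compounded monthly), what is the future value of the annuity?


Future value of an ordinary annuity: FV = PMT × ((1 + r)^n − 1) / r
Monthly rate r = 0.0325/12 ≈ 0.00270833, n = 300
FV = $1,017.12 × ((1 + 0.0325/12)^300 − 1) / (0.0325/12)
FV = $1,017.12 × 461.930267
FV = $469,838.51

FV = PMT × ((1+r)^n - 1)/r = $469,838.51


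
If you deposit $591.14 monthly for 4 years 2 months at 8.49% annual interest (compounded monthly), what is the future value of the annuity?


Future value of an ordinary annuity: FV = PMT × ((1 + r)^n − 1) / r
Monthly rate r = 0.0849/12 = 0.007075, n = 50
FV = $591.14 × ((1 + 0.0849/12)^50 − 1) / (0.0849/12)
FV = $591.14 × 59.735128
FV = $35,311.82

FV = PMT × ((1+r)^n - 1)/r = $35,311.82


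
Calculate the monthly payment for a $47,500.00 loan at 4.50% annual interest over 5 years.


Loan payment formula: PMT = PV × r / (1 − (1 + r)^(−n))
Monthly rate r = 0.045/12 = 0.00375, n = 60 months
Denominator: 1 − (1 + 0.045/12)^(−60) = 0.201148
PMT = $47,500.00 × (0.045/12) / 0.201148
PMT = $885.54 per month

PMT = PV × r / (1-(1+r)^(-n)) = $885.54/month


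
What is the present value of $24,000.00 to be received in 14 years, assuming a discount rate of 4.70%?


Present value formula: PV = FV / (1 + r)^t
PV = $24,000.00 / (1 + 0.047)^14
PV = $24,000.00 / 1.902188
PV = $12,617.05

PV = FV / (1 + r)^t = $12,617.05


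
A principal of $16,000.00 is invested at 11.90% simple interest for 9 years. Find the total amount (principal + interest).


Total amount formula: A = P(1 + rt) = P + P·r·t
Interest: I = P × r × t = $16,000.00 × 0.119 × 9 = $17,136.00
A = P + I = $16,000.00 + $17,136.00 = $33,136.00

A = P + I = P(1 + rt) = $33,136.00


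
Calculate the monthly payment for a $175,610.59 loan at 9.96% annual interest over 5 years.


Loan payment formula: PMT = PV × r / (1 − (1 + r)^(−n))
Monthly rate r = 0.0996/12 = 0.0083, n = 60 months
Denominator: 1 − (1 + 0.0996/12)^(−60) = 0.391005
PMT = $175,610.59 × (0.0996/12) / 0.391005
PMT = $3,727.75 per month

PMT = PV × r / (1-(1+r)^(-n)) = $3,727.75/month


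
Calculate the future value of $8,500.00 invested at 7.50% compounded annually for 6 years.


Compound interest formula: A = P(1 + r/n)^(nt)
A = $8,500.00 × (1 + 0.075/1)^(1 × 6)
Growth factor: (1 + 0.075/1)^6 = 1.5433015
A = $8,500.00 × 1.5433015
A = $13,118.06

A = P(1 + r/n)^(nt) = $13,118.06


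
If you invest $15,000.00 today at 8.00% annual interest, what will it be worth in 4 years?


Future value formula: FV = PV × (1 + r)^t
FV = $15,000.00 × (1 + 0.08)^4
FV = $15,000.00 × 1.36048896
FV = $20,407.33

FV = PV × (1 + r)^t = $20,407.33


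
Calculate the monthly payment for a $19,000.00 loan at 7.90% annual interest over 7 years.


Loan payment formula: PMT = PV × r / (1 − (1 + r)^(−n))
Monthly rate r = 0.079/12 ≈ 0.00658333, n = 84 months
Denominator: 1 − (1 + 0.079/12)^(−84) = 0.423735
PMT = $19,000.00 × (0.079/12) / 0.423735
PMT = $295.19 per month

PMT = PV × r / (1-(1+r)^(-n)) = $295.19/month


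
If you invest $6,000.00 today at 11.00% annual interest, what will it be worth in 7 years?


Future value formula: FV = PV × (1 + r)^t
FV = $6,000.00 × (1 + 0.11)^7
FV = $6,000.00 × 2.076160
FV = $12,456.96

FV = PV × (1 + r)^t = $12,456.96


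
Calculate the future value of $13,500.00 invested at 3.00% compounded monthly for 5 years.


Compound interest formula: A = P(1 + r/n)^(nt)
A = $13,500.00 × (1 + 0.03/12)^(12 × 5)
Growth factor: (1 + 0.03/12)^60 = 1.161617
A = $13,500.00 × 1.161617
A = $15,681.83

A = P(1 + r/n)^(nt) = $15,681.83


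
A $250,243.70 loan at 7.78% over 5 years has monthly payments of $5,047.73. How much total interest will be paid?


Total paid over the life of the loan = PMT × n.
Total paid = $5,047.73 × 60 = $302,863.80
Total interest = total paid − principal = $302,863.80 − $250,243.70 = $52,620.10

Total interest = (PMT × n) - PV = $52,620.10


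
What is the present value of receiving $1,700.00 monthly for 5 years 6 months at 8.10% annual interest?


Present value of an ordinary annuity: PV = PMT × (1 − (1 + r)^(−n)) / r
Monthly rate r = 0.081/12 = 0.00675, n = 66
PV = $1,700.00 × (1 − (1 + 0.081/12)^(−66)) / (0.081/12)
PV = $1,700.00 × 53.116535
PV = $90,298.11

PV = PMT × (1-(1+r)^(-n))/r = $90,298.11


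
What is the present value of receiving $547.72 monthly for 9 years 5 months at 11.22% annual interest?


Present value of an ordinary annuity: PV = PMT × (1 − (1 + r)^(−n)) / r
Monthly rate r = 0.1122/12 = 0.00935, n = 113
PV = $547.72 × (1 − (1 + 0.1122/12)^(−113)) / (0.1122/12)
PV = $547.72 × 69.586749
PV = $38,114.05

PV = PMT × (1-(1+r)^(-n))/r = $38,114.05


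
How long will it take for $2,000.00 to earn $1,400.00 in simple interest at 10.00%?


Rearrange the simple interest formula for t:
I = P × r × t  ⇒  t = I / (P × r)
t = $1,400.00 / ($2,000.00 × 0.1)
t = 7

t = I/(P×r) = 7 years


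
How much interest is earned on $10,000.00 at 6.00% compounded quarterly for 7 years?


Compound interest earned = final amount − principal.
A = P(1 + r/n)^(nt) = $10,000.00 × (1 + 0.06/4)^(4 × 7) = $15,172.22
Interest = A − P = $15,172.22 − $10,000.00 = $5,172.22

Interest = A - P = $5,172.22


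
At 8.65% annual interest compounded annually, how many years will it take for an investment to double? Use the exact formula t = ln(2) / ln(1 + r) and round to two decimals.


Doubling condition: (1 + r)^t = 2
Take ln of both sides: t × ln(1 + r) = ln(2)
t = ln(2) / ln(1 + r)
t = 0.693147 / 0.0829615
t = 8.36

t = ln(2) / ln(1 + r) = 8.36 years


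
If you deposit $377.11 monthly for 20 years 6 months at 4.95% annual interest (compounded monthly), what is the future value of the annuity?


Future value of an ordinary annuity: FV = PMT × ((1 + r)^n − 1) / r
Monthly rate r = 0.0495/12 = 0.004125, n = 246
FV = $377.11 × ((1 + 0.0495/12)^246 − 1) / (0.0495/12)
FV = $377.11 × 424.950736
FV = $160,253.17

FV = PMT × ((1+r)^n - 1)/r = $160,253.17


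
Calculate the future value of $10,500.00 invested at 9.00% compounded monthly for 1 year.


Compound interest formula: A = P(1 + r/n)^(nt)
A = $10,500.00 × (1 + 0.09/12)^(12 × 1)
Growth factor: (1 + 0.09/12)^12 = 1.093807
A = $10,500.00 × 1.093807
A = $11,484.97

A = P(1 + r/n)^(nt) = $11,484.97


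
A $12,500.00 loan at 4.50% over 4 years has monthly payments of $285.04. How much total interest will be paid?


Total paid over the life of the loan = PMT × n.
Total paid = $285.04 × 48 = $13,681.92
Total interest = total paid − principal = $13,681.92 − $12,500.00 = $1,181.92

Total interest = (PMT × n) - PV = $1,181.92


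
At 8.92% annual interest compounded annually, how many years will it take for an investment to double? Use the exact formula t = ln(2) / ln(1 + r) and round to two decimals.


Doubling condition: (1 + r)^t = 2
Take ln of both sides: t × ln(1 + r) = ln(2)
t = ln(2) / ln(1 + r)
t = 0.693147 / 0.085443
t = 8.11

t = ln(2) / ln(1 + r) = 8.11 years


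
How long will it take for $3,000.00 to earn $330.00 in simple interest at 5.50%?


Rearrange the simple interest formula for t:
I = P × r × t  ⇒  t = I / (P × r)
t = $330.00 / ($3,000.00 × 0.055)
t = 2

t = I/(P×r) = 2 years


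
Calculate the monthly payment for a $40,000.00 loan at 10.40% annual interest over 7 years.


Loan payment formula: PMT = PV × r / (1 − (1 + r)^(−n))
Monthly rate r = 0.104/12 ≈ 0.00866667, n = 84 months
Denominator: 1 − (1 + 0.104/12)^(−84) = 0.515609
PMT = $40,000.00 × (0.104/12) / 0.515609
PMT = $672.34 per month

PMT = PV × r / (1-(1+r)^(-n)) = $672.34/month


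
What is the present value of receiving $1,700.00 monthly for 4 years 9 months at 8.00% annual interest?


Present value of an ordinary annuity: PV = PMT × (1 − (1 + r)^(−n)) / r
Monthly rate r = 0.08/12 ≈ 0.00666667, n = 57
PV = $1,700.00 × (1 − (1 + 0.08/12)^(−57)) / (0.08/12)
PV = $1,700.00 × 47.291348
PV = $80,395.29

PV = PMT × (1-(1+r)^(-n))/r = $80,395.29


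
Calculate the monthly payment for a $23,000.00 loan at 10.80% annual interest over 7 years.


Loan payment formula: PMT = PV × r / (1 − (1 + r)^(−n))
Monthly rate r = 0.108/12 = 0.009, n = 84 months
Denominator: 1 − (1 + 0.108/12)^(−84) = 0.528869
PMT = $23,000.00 × (0.108/12) / 0.528869
PMT = $391.40 per month

PMT = PV × r / (1-(1+r)^(-n)) = $391.40/month


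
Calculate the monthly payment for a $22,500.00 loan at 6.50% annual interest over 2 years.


Loan payment formula: PMT = PV × r / (1 − (1 + r)^(−n))
Monthly rate r = 0.065/12 ≈ 0.00541667, n = 24 months
Denominator: 1 − (1 + 0.065/12)^(−24) = 0.121596
PMT = $22,500.00 × (0.065/12) / 0.121596
PMT = $1,002.29 per month

PMT = PV × r / (1-(1+r)^(-n)) = $1,002.29/month


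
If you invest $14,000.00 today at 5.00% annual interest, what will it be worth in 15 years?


Future value formula: FV = PV × (1 + r)^t
FV = $14,000.00 × (1 + 0.05)^15
FV = $14,000.00 × 2.078928
FV = $29,104.99

FV = PV × (1 + r)^t = $29,104.99


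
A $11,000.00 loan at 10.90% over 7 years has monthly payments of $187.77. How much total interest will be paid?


Total paid over the life of the loan = PMT × n.
Total paid = $187.77 × 84 = $15,772.68
Total interest = total paid − principal = $15,772.68 − $11,000.00 = $4,772.68

Total interest = (PMT × n) - PV = $4,772.68


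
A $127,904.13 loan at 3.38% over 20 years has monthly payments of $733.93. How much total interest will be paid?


Total paid over the life of the loan = PMT × n.
Total paid = $733.93 × 240 = $176,143.20
Total interest = total paid − principal = $176,143.20 − $127,904.13 = $48,239.07

Total interest = (PMT × n) - PV = $48,239.07


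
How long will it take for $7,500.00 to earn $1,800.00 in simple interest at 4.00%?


Rearrange the simple interest formula for t:
I = P × r × t  ⇒  t = I / (P × r)
t = $1,800.00 / ($7,500.00 × 0.04)
t = 6

t = I/(P×r) = 6 years


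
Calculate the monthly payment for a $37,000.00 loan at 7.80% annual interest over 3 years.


Loan payment formula: PMT = PV × r / (1 − (1 + r)^(−n))
Monthly rate r = 0.078/12 = 0.0065, n = 36 months
Denominator: 1 − (1 + 0.078/12)^(−36) = 0.208039
PMT = $37,000.00 × (0.078/12) / 0.208039
PMT = $1,156.03 per month

PMT = PV × r / (1-(1+r)^(-n)) = $1,156.03/month


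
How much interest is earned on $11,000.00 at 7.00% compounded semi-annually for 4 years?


Compound interest earned = final amount − principal.
A = P(1 + r/n)^(nt) = $11,000.00 × (1 + 0.07/2)^(2 × 4) = $14,484.90
Interest = A − P = $14,484.90 − $11,000.00 = $3,484.90

Interest = A - P = $3,484.90


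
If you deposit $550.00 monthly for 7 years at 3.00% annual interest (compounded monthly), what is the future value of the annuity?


Future value of an ordinary annuity: FV = PMT × ((1 + r)^n − 1) / r
Monthly rate r = 0.03/12 = 0.0025, n = 84
FV = $550.00 × ((1 + 0.03/12)^84 − 1) / (0.03/12)
FV = $550.00 × 93.341920
FV = $51,338.06

FV = PMT × ((1+r)^n - 1)/r = $51,338.06


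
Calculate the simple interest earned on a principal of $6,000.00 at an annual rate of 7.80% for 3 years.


Simple interest formula: I = P × r × t
I = $6,000.00 × 0.078 × 3
I = $1,404.00

I = P × r × t = $1,404.00


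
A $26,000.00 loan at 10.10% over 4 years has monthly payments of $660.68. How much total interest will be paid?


Total paid over the life of the loan = PMT × n.
Total paid = $660.68 × 48 = $31,712.64
Total interest = total paid − principal = $31,712.64 − $26,000.00 = $5,712.64

Total interest = (PMT × n) - PV = $5,712.64


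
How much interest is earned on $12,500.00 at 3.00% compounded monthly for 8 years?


Compound interest earned = final amount − principal.
A = P(1 + r/n)^(nt) = $12,500.00 × (1 + 0.03/12)^(12 × 8) = $15,885.86
Interest = A − P = $15,885.86 − $12,500.00 = $3,385.86

Interest = A - P = $3,385.86


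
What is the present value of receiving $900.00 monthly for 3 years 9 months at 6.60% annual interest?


Present value of an ordinary annuity: PV = PMT × (1 − (1 + r)^(−n)) / r
Monthly rate r = 0.066/12 = 0.0055, n = 45
PV = $900.00 × (1 − (1 + 0.066/12)^(−45)) / (0.066/12)
PV = $900.00 × 39.767299
PV = $35,790.57

PV = PMT × (1-(1+r)^(-n))/r = $35,790.57


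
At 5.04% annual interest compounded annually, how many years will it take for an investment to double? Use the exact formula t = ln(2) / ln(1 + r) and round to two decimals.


Doubling condition: (1 + r)^t = 2
Take ln of both sides: t × ln(1 + r) = ln(2)
t = ln(2) / ln(1 + r)
t = 0.693147 / 0.049171
t = 14.10

t = ln(2) / ln(1 + r) = 14.10 years


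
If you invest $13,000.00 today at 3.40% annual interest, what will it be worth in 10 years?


Future value formula: FV = PV × (1 + r)^t
FV = $13,000.00 × (1 + 0.034)^10
FV = $13,000.00 × 1.397029
FV = $18,161.38

FV = PV × (1 + r)^t = $18,161.38


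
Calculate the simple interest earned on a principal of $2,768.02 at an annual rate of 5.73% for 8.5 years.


Simple interest formula: I = P × r × t
I = $2,768.02 × 0.0573 × 8.5
I = $1,348.16

I = P × r × t = $1,348.16


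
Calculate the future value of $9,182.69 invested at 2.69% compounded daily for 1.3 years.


Compound interest formula: A = P(1 + r/n)^(nt)
A = $9,182.69 × (1 + 0.0269/365)^(365 × 1.3)
Growth factor: (1 + 0.0269/365)^474.5 = 1.0355873
A = $9,182.69 × 1.0355873
A = $9,509.48

A = P(1 + r/n)^(nt) = $9,509.48


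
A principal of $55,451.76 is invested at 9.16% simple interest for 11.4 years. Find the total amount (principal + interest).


Total amount formula: A = P(1 + rt) = P + P·r·t
Interest: I = P × r × t = $55,451.76 × 0.0916 × 11.4 = $57,904.95
A = P + I = $55,451.76 + $57,904.95 = $113,356.71

A = P + I = P(1 + rt) = $113,356.71


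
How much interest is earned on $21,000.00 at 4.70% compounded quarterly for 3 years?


Compound interest earned = final amount − principal.
A = P(1 + r/n)^(nt) = $21,000.00 × (1 + 0.047/4)^(4 × 3) = $24,160.05
Interest = A − P = $24,160.05 − $21,000.00 = $3,160.05

Interest = A - P = $3,160.05


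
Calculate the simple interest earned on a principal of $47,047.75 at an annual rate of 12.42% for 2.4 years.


Simple interest formula: I = P × r × t
I = $47,047.75 × 0.1242 × 2.4
I = $14,023.99

I = P × r × t = $14,023.99


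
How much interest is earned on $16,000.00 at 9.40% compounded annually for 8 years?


Compound interest earned = final amount − principal.
A = P(1 + r/n)^(nt) = $16,000.00 × (1 + 0.094/1)^(1 × 8) = $32,829.07
Interest = A − P = $32,829.07 − $16,000.00 = $16,829.07

Interest = A - P = $16,829.07


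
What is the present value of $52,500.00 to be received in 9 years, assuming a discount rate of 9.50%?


Present value formula: PV = FV / (1 + r)^t
PV = $52,500.00 / (1 + 0.095)^9
PV = $52,500.00 / 2.263222
PV = $23,197.02

PV = FV / (1 + r)^t = $23,197.02


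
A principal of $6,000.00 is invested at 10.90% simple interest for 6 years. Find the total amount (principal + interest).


Total amount formula: A = P(1 + rt) = P + P·r·t
Interest: I = P × r × t = $6,000.00 × 0.109 × 6 = $3,924.00
A = P + I = $6,000.00 + $3,924.00 = $9,924.00

A = P + I = P(1 + rt) = $9,924.00


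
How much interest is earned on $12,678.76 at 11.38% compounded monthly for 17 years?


Compound interest earned = final amount − principal.
A = P(1 + r/n)^(nt) = $12,678.76 × (1 + 0.1138/12)^(12 × 17) = $86,956.89
Interest = A − P = $86,956.89 − $12,678.76 = $74,278.13

Interest = A - P = $74,278.13


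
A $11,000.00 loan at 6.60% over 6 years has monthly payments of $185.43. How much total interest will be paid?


Total paid over the life of the loan = PMT × n.
Total paid = $185.43 × 72 = $13,350.96
Total interest = total paid − principal = $13,350.96 − $11,000.00 = $2,350.96

Total interest = (PMT × n) - PV = $2,350.96


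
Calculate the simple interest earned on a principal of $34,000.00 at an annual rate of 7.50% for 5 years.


Simple interest formula: I = P × r × t
I = $34,000.00 × 0.075 × 5
I = $12,750.00

I = P × r × t = $12,750.00


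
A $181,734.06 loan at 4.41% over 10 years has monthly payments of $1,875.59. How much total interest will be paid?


Total paid over the life of the loan = PMT × n.
Total paid = $1,875.59 × 120 = $225,070.80
Total interest = total paid − principal = $225,070.80 − $181,734.06 = $43,336.74

Total interest = (PMT × n) - PV = $43,336.74


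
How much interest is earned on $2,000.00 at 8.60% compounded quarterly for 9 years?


Compound interest earned = final amount − principal.
A = P(1 + r/n)^(nt) = $2,000.00 × (1 + 0.086/4)^(4 × 9) = $4,301.42
Interest = A − P = $4,301.42 − $2,000.00 = $2,301.42

Interest = A - P = $2,301.42


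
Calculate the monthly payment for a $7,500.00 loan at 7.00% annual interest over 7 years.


Loan payment formula: PMT = PV × r / (1 − (1 + r)^(−n))
Monthly rate r = 0.07/12 ≈ 0.00583333, n = 84 months
Denominator: 1 − (1 + 0.07/12)^(−84) = 0.386501
PMT = $7,500.00 × (0.07/12) / 0.386501
PMT = $113.20 per month

PMT = PV × r / (1-(1+r)^(-n)) = $113.20/month


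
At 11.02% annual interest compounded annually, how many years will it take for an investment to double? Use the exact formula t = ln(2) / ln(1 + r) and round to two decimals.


Doubling condition: (1 + r)^t = 2
Take ln of both sides: t × ln(1 + r) = ln(2)
t = ln(2) / ln(1 + r)
t = 0.693147 / 0.104540
t = 6.63

t = ln(2) / ln(1 + r) = 6.63 years


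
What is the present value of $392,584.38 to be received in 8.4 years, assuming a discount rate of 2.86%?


Present value formula: PV = FV / (1 + r)^t
PV = $392,584.38 / (1 + 0.0286)^8.4
PV = $392,584.38 / 1.2672747
PV = $309,786.33

PV = FV / (1 + r)^t = $309,786.33


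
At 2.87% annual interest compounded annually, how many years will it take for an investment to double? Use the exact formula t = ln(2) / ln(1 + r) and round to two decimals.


Doubling condition: (1 + r)^t = 2
Take ln of both sides: t × ln(1 + r) = ln(2)
t = ln(2) / ln(1 + r)
t = 0.693147 / 0.028296
t = 24.50

t = ln(2) / ln(1 + r) = 24.50 years


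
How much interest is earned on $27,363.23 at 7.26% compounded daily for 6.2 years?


Compound interest earned = final amount − principal.
A = P(1 + r/n)^(nt) = $27,363.23 × (1 + 0.0726/365)^(365 × 6.2) = $42,917.32
Interest = A − P = $42,917.32 − $27,363.23 = $15,554.09

Interest = A - P = $15,554.09


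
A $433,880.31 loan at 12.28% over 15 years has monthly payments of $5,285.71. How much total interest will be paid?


Total paid over the life of the loan = PMT × n.
Total paid = $5,285.71 × 180 = $951,427.80
Total interest = total paid − principal = $951,427.80 − $433,880.31 = $517,547.49

Total interest = (PMT × n) - PV = $517,547.49


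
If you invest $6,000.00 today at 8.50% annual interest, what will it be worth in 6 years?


Future value formula: FV = PV × (1 + r)^t
FV = $6,000.00 × (1 + 0.085)^6
FV = $6,000.00 × 1.631468
FV = $9,788.81

FV = PV × (1 + r)^t = $9,788.81


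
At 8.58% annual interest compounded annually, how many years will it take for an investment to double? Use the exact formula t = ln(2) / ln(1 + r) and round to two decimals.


Doubling condition: (1 + r)^t = 2
Take ln of both sides: t × ln(1 + r) = ln(2)
t = ln(2) / ln(1 + r)
t = 0.693147 / 0.082317
t = 8.42

t = ln(2) / ln(1 + r) = 8.42 years
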